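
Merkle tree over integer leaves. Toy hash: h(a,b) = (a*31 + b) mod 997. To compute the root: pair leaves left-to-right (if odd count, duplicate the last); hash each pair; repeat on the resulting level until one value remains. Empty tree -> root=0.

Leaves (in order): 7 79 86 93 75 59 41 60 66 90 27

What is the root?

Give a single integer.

L0: [7, 79, 86, 93, 75, 59, 41, 60, 66, 90, 27]
L1: h(7,79)=(7*31+79)%997=296 h(86,93)=(86*31+93)%997=765 h(75,59)=(75*31+59)%997=390 h(41,60)=(41*31+60)%997=334 h(66,90)=(66*31+90)%997=142 h(27,27)=(27*31+27)%997=864 -> [296, 765, 390, 334, 142, 864]
L2: h(296,765)=(296*31+765)%997=968 h(390,334)=(390*31+334)%997=460 h(142,864)=(142*31+864)%997=281 -> [968, 460, 281]
L3: h(968,460)=(968*31+460)%997=558 h(281,281)=(281*31+281)%997=19 -> [558, 19]
L4: h(558,19)=(558*31+19)%997=368 -> [368]

Answer: 368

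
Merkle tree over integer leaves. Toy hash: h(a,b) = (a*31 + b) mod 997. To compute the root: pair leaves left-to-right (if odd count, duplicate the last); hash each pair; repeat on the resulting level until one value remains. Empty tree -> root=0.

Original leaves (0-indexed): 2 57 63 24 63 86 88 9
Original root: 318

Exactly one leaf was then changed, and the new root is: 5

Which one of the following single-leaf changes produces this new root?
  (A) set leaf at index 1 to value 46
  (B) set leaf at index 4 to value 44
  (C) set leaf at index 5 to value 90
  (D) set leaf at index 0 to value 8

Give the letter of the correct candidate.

Answer: B

Derivation:
Original leaves: [2, 57, 63, 24, 63, 86, 88, 9]
Target new root: 5
Try each candidate change and compute the resulting root:
Candidate A: set leaf[1] = 46 -> leaves = [2, 46, 63, 24, 63, 86, 88, 9]
  L0: [2, 46, 63, 24, 63, 86, 88, 9]
  L1: h(2,46)=(2*31+46)%997=108 h(63,24)=(63*31+24)%997=980 h(63,86)=(63*31+86)%997=45 h(88,9)=(88*31+9)%997=743 -> [108, 980, 45, 743]
  L2: h(108,980)=(108*31+980)%997=340 h(45,743)=(45*31+743)%997=144 -> [340, 144]
  L3: h(340,144)=(340*31+144)%997=714 -> [714]
  root = 714 != target 5
Candidate B: set leaf[4] = 44 -> leaves = [2, 57, 63, 24, 44, 86, 88, 9]
  L0: [2, 57, 63, 24, 44, 86, 88, 9]
  L1: h(2,57)=(2*31+57)%997=119 h(63,24)=(63*31+24)%997=980 h(44,86)=(44*31+86)%997=453 h(88,9)=(88*31+9)%997=743 -> [119, 980, 453, 743]
  L2: h(119,980)=(119*31+980)%997=681 h(453,743)=(453*31+743)%997=828 -> [681, 828]
  L3: h(681,828)=(681*31+828)%997=5 -> [5]
  root = 5 == target 5  ** MATCH **
Candidate C: set leaf[5] = 90 -> leaves = [2, 57, 63, 24, 63, 90, 88, 9]
  L0: [2, 57, 63, 24, 63, 90, 88, 9]
  L1: h(2,57)=(2*31+57)%997=119 h(63,24)=(63*31+24)%997=980 h(63,90)=(63*31+90)%997=49 h(88,9)=(88*31+9)%997=743 -> [119, 980, 49, 743]
  L2: h(119,980)=(119*31+980)%997=681 h(49,743)=(49*31+743)%997=268 -> [681, 268]
  L3: h(681,268)=(681*31+268)%997=442 -> [442]
  root = 442 != target 5
Candidate D: set leaf[0] = 8 -> leaves = [8, 57, 63, 24, 63, 86, 88, 9]
  L0: [8, 57, 63, 24, 63, 86, 88, 9]
  L1: h(8,57)=(8*31+57)%997=305 h(63,24)=(63*31+24)%997=980 h(63,86)=(63*31+86)%997=45 h(88,9)=(88*31+9)%997=743 -> [305, 980, 45, 743]
  L2: h(305,980)=(305*31+980)%997=465 h(45,743)=(45*31+743)%997=144 -> [465, 144]
  L3: h(465,144)=(465*31+144)%997=601 -> [601]
  root = 601 != target 5
Candidate B produces the target root.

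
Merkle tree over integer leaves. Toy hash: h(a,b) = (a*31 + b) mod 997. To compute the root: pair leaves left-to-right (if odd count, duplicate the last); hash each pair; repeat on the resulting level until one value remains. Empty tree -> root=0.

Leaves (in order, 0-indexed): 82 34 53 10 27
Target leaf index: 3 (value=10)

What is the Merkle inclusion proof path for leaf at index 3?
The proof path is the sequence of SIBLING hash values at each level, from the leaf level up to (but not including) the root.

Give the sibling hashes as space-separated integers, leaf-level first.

Answer: 53 582 729

Derivation:
L0 (leaves): [82, 34, 53, 10, 27], target index=3
L1: h(82,34)=(82*31+34)%997=582 [pair 0] h(53,10)=(53*31+10)%997=656 [pair 1] h(27,27)=(27*31+27)%997=864 [pair 2] -> [582, 656, 864]
  Sibling for proof at L0: 53
L2: h(582,656)=(582*31+656)%997=752 [pair 0] h(864,864)=(864*31+864)%997=729 [pair 1] -> [752, 729]
  Sibling for proof at L1: 582
L3: h(752,729)=(752*31+729)%997=113 [pair 0] -> [113]
  Sibling for proof at L2: 729
Root: 113
Proof path (sibling hashes from leaf to root): [53, 582, 729]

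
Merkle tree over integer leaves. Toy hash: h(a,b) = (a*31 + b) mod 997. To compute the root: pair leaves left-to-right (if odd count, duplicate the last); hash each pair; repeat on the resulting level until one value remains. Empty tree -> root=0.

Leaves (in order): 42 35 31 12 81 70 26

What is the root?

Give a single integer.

Answer: 63

Derivation:
L0: [42, 35, 31, 12, 81, 70, 26]
L1: h(42,35)=(42*31+35)%997=340 h(31,12)=(31*31+12)%997=973 h(81,70)=(81*31+70)%997=587 h(26,26)=(26*31+26)%997=832 -> [340, 973, 587, 832]
L2: h(340,973)=(340*31+973)%997=546 h(587,832)=(587*31+832)%997=86 -> [546, 86]
L3: h(546,86)=(546*31+86)%997=63 -> [63]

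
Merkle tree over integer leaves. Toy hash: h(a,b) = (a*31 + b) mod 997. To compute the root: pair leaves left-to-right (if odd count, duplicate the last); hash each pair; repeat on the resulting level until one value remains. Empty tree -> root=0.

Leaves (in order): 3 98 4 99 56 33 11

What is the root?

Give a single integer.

Answer: 393

Derivation:
L0: [3, 98, 4, 99, 56, 33, 11]
L1: h(3,98)=(3*31+98)%997=191 h(4,99)=(4*31+99)%997=223 h(56,33)=(56*31+33)%997=772 h(11,11)=(11*31+11)%997=352 -> [191, 223, 772, 352]
L2: h(191,223)=(191*31+223)%997=162 h(772,352)=(772*31+352)%997=356 -> [162, 356]
L3: h(162,356)=(162*31+356)%997=393 -> [393]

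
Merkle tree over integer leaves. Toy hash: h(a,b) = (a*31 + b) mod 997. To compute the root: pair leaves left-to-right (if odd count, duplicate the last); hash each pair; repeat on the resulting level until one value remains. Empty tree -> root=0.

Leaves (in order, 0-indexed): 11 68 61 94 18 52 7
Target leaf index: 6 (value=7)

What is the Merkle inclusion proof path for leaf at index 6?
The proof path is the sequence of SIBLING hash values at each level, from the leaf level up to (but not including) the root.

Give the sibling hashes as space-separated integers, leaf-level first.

Answer: 7 610 706

Derivation:
L0 (leaves): [11, 68, 61, 94, 18, 52, 7], target index=6
L1: h(11,68)=(11*31+68)%997=409 [pair 0] h(61,94)=(61*31+94)%997=988 [pair 1] h(18,52)=(18*31+52)%997=610 [pair 2] h(7,7)=(7*31+7)%997=224 [pair 3] -> [409, 988, 610, 224]
  Sibling for proof at L0: 7
L2: h(409,988)=(409*31+988)%997=706 [pair 0] h(610,224)=(610*31+224)%997=191 [pair 1] -> [706, 191]
  Sibling for proof at L1: 610
L3: h(706,191)=(706*31+191)%997=143 [pair 0] -> [143]
  Sibling for proof at L2: 706
Root: 143
Proof path (sibling hashes from leaf to root): [7, 610, 706]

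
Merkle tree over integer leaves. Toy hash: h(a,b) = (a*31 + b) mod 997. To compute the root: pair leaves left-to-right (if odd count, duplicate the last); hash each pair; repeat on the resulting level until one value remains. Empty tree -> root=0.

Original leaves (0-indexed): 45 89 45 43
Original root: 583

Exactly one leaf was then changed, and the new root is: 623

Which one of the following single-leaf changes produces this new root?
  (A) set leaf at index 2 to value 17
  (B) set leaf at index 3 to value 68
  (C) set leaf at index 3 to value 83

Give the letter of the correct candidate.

Original leaves: [45, 89, 45, 43]
Target new root: 623
Try each candidate change and compute the resulting root:
Candidate A: set leaf[2] = 17 -> leaves = [45, 89, 17, 43]
  L0: [45, 89, 17, 43]
  L1: h(45,89)=(45*31+89)%997=487 h(17,43)=(17*31+43)%997=570 -> [487, 570]
  L2: h(487,570)=(487*31+570)%997=712 -> [712]
  root = 712 != target 623
Candidate B: set leaf[3] = 68 -> leaves = [45, 89, 45, 68]
  L0: [45, 89, 45, 68]
  L1: h(45,89)=(45*31+89)%997=487 h(45,68)=(45*31+68)%997=466 -> [487, 466]
  L2: h(487,466)=(487*31+466)%997=608 -> [608]
  root = 608 != target 623
Candidate C: set leaf[3] = 83 -> leaves = [45, 89, 45, 83]
  L0: [45, 89, 45, 83]
  L1: h(45,89)=(45*31+89)%997=487 h(45,83)=(45*31+83)%997=481 -> [487, 481]
  L2: h(487,481)=(487*31+481)%997=623 -> [623]
  root = 623 == target 623  ** MATCH **
Candidate C produces the target root.

Answer: C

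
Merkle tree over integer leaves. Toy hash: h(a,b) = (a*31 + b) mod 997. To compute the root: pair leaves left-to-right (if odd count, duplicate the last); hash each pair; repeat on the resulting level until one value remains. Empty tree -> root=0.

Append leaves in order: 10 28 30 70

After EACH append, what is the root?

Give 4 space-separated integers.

Answer: 10 338 471 511

Derivation:
After append 10 (leaves=[10]):
  L0: [10]
  root=10
After append 28 (leaves=[10, 28]):
  L0: [10, 28]
  L1: h(10,28)=(10*31+28)%997=338 -> [338]
  root=338
After append 30 (leaves=[10, 28, 30]):
  L0: [10, 28, 30]
  L1: h(10,28)=(10*31+28)%997=338 h(30,30)=(30*31+30)%997=960 -> [338, 960]
  L2: h(338,960)=(338*31+960)%997=471 -> [471]
  root=471
After append 70 (leaves=[10, 28, 30, 70]):
  L0: [10, 28, 30, 70]
  L1: h(10,28)=(10*31+28)%997=338 h(30,70)=(30*31+70)%997=3 -> [338, 3]
  L2: h(338,3)=(338*31+3)%997=511 -> [511]
  root=511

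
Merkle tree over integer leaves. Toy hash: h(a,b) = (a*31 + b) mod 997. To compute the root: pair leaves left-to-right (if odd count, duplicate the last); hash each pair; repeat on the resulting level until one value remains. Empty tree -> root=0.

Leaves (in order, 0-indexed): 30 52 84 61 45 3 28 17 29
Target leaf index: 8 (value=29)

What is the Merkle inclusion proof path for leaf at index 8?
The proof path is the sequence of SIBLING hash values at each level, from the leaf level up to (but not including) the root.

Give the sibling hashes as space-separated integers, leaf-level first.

Answer: 29 928 783 759

Derivation:
L0 (leaves): [30, 52, 84, 61, 45, 3, 28, 17, 29], target index=8
L1: h(30,52)=(30*31+52)%997=982 [pair 0] h(84,61)=(84*31+61)%997=671 [pair 1] h(45,3)=(45*31+3)%997=401 [pair 2] h(28,17)=(28*31+17)%997=885 [pair 3] h(29,29)=(29*31+29)%997=928 [pair 4] -> [982, 671, 401, 885, 928]
  Sibling for proof at L0: 29
L2: h(982,671)=(982*31+671)%997=206 [pair 0] h(401,885)=(401*31+885)%997=355 [pair 1] h(928,928)=(928*31+928)%997=783 [pair 2] -> [206, 355, 783]
  Sibling for proof at L1: 928
L3: h(206,355)=(206*31+355)%997=759 [pair 0] h(783,783)=(783*31+783)%997=131 [pair 1] -> [759, 131]
  Sibling for proof at L2: 783
L4: h(759,131)=(759*31+131)%997=729 [pair 0] -> [729]
  Sibling for proof at L3: 759
Root: 729
Proof path (sibling hashes from leaf to root): [29, 928, 783, 759]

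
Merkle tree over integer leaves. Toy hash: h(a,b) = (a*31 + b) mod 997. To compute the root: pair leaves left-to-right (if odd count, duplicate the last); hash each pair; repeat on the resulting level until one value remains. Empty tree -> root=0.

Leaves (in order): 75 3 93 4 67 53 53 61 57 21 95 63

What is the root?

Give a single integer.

Answer: 539

Derivation:
L0: [75, 3, 93, 4, 67, 53, 53, 61, 57, 21, 95, 63]
L1: h(75,3)=(75*31+3)%997=334 h(93,4)=(93*31+4)%997=893 h(67,53)=(67*31+53)%997=136 h(53,61)=(53*31+61)%997=707 h(57,21)=(57*31+21)%997=791 h(95,63)=(95*31+63)%997=17 -> [334, 893, 136, 707, 791, 17]
L2: h(334,893)=(334*31+893)%997=280 h(136,707)=(136*31+707)%997=935 h(791,17)=(791*31+17)%997=610 -> [280, 935, 610]
L3: h(280,935)=(280*31+935)%997=642 h(610,610)=(610*31+610)%997=577 -> [642, 577]
L4: h(642,577)=(642*31+577)%997=539 -> [539]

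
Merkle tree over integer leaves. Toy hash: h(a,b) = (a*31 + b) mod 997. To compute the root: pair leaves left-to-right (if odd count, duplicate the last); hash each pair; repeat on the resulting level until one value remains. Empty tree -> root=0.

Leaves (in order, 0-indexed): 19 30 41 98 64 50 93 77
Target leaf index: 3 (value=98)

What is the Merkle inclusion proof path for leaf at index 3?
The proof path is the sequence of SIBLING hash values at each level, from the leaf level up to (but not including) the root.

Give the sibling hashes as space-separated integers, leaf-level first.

Answer: 41 619 212

Derivation:
L0 (leaves): [19, 30, 41, 98, 64, 50, 93, 77], target index=3
L1: h(19,30)=(19*31+30)%997=619 [pair 0] h(41,98)=(41*31+98)%997=372 [pair 1] h(64,50)=(64*31+50)%997=40 [pair 2] h(93,77)=(93*31+77)%997=966 [pair 3] -> [619, 372, 40, 966]
  Sibling for proof at L0: 41
L2: h(619,372)=(619*31+372)%997=618 [pair 0] h(40,966)=(40*31+966)%997=212 [pair 1] -> [618, 212]
  Sibling for proof at L1: 619
L3: h(618,212)=(618*31+212)%997=427 [pair 0] -> [427]
  Sibling for proof at L2: 212
Root: 427
Proof path (sibling hashes from leaf to root): [41, 619, 212]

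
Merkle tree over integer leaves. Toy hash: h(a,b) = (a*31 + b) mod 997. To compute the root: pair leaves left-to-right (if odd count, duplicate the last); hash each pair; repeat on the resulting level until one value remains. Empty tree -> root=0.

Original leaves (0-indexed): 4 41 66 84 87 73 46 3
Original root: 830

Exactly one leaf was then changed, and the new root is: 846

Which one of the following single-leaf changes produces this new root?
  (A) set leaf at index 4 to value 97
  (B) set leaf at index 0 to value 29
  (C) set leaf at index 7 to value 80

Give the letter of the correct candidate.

Original leaves: [4, 41, 66, 84, 87, 73, 46, 3]
Target new root: 846
Try each candidate change and compute the resulting root:
Candidate A: set leaf[4] = 97 -> leaves = [4, 41, 66, 84, 97, 73, 46, 3]
  L0: [4, 41, 66, 84, 97, 73, 46, 3]
  L1: h(4,41)=(4*31+41)%997=165 h(66,84)=(66*31+84)%997=136 h(97,73)=(97*31+73)%997=89 h(46,3)=(46*31+3)%997=432 -> [165, 136, 89, 432]
  L2: h(165,136)=(165*31+136)%997=266 h(89,432)=(89*31+432)%997=200 -> [266, 200]
  L3: h(266,200)=(266*31+200)%997=470 -> [470]
  root = 470 != target 846
Candidate B: set leaf[0] = 29 -> leaves = [29, 41, 66, 84, 87, 73, 46, 3]
  L0: [29, 41, 66, 84, 87, 73, 46, 3]
  L1: h(29,41)=(29*31+41)%997=940 h(66,84)=(66*31+84)%997=136 h(87,73)=(87*31+73)%997=776 h(46,3)=(46*31+3)%997=432 -> [940, 136, 776, 432]
  L2: h(940,136)=(940*31+136)%997=363 h(776,432)=(776*31+432)%997=560 -> [363, 560]
  L3: h(363,560)=(363*31+560)%997=846 -> [846]
  root = 846 == target 846  ** MATCH **
Candidate C: set leaf[7] = 80 -> leaves = [4, 41, 66, 84, 87, 73, 46, 80]
  L0: [4, 41, 66, 84, 87, 73, 46, 80]
  L1: h(4,41)=(4*31+41)%997=165 h(66,84)=(66*31+84)%997=136 h(87,73)=(87*31+73)%997=776 h(46,80)=(46*31+80)%997=509 -> [165, 136, 776, 509]
  L2: h(165,136)=(165*31+136)%997=266 h(776,509)=(776*31+509)%997=637 -> [266, 637]
  L3: h(266,637)=(266*31+637)%997=907 -> [907]
  root = 907 != target 846
Candidate B produces the target root.

Answer: B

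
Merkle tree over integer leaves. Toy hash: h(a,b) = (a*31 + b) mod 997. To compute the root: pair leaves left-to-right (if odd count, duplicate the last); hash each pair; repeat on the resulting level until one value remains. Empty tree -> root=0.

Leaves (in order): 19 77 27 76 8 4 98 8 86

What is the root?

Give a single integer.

Answer: 677

Derivation:
L0: [19, 77, 27, 76, 8, 4, 98, 8, 86]
L1: h(19,77)=(19*31+77)%997=666 h(27,76)=(27*31+76)%997=913 h(8,4)=(8*31+4)%997=252 h(98,8)=(98*31+8)%997=55 h(86,86)=(86*31+86)%997=758 -> [666, 913, 252, 55, 758]
L2: h(666,913)=(666*31+913)%997=622 h(252,55)=(252*31+55)%997=888 h(758,758)=(758*31+758)%997=328 -> [622, 888, 328]
L3: h(622,888)=(622*31+888)%997=230 h(328,328)=(328*31+328)%997=526 -> [230, 526]
L4: h(230,526)=(230*31+526)%997=677 -> [677]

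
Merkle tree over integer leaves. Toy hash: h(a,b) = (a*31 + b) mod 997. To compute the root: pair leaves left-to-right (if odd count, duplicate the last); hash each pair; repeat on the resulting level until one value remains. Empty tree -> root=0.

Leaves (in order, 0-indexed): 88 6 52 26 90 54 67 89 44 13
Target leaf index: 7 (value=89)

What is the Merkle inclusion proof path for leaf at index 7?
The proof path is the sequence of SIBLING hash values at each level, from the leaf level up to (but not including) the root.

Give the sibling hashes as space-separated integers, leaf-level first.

L0 (leaves): [88, 6, 52, 26, 90, 54, 67, 89, 44, 13], target index=7
L1: h(88,6)=(88*31+6)%997=740 [pair 0] h(52,26)=(52*31+26)%997=641 [pair 1] h(90,54)=(90*31+54)%997=850 [pair 2] h(67,89)=(67*31+89)%997=172 [pair 3] h(44,13)=(44*31+13)%997=380 [pair 4] -> [740, 641, 850, 172, 380]
  Sibling for proof at L0: 67
L2: h(740,641)=(740*31+641)%997=650 [pair 0] h(850,172)=(850*31+172)%997=600 [pair 1] h(380,380)=(380*31+380)%997=196 [pair 2] -> [650, 600, 196]
  Sibling for proof at L1: 850
L3: h(650,600)=(650*31+600)%997=810 [pair 0] h(196,196)=(196*31+196)%997=290 [pair 1] -> [810, 290]
  Sibling for proof at L2: 650
L4: h(810,290)=(810*31+290)%997=475 [pair 0] -> [475]
  Sibling for proof at L3: 290
Root: 475
Proof path (sibling hashes from leaf to root): [67, 850, 650, 290]

Answer: 67 850 650 290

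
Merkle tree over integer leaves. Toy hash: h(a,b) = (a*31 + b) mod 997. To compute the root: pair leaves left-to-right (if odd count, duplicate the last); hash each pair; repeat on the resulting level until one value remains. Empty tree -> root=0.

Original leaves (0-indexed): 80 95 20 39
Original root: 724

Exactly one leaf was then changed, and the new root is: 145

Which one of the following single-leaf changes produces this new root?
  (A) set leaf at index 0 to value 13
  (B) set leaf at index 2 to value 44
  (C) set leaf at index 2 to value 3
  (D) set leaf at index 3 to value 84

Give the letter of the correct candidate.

Original leaves: [80, 95, 20, 39]
Target new root: 145
Try each candidate change and compute the resulting root:
Candidate A: set leaf[0] = 13 -> leaves = [13, 95, 20, 39]
  L0: [13, 95, 20, 39]
  L1: h(13,95)=(13*31+95)%997=498 h(20,39)=(20*31+39)%997=659 -> [498, 659]
  L2: h(498,659)=(498*31+659)%997=145 -> [145]
  root = 145 == target 145  ** MATCH **
Candidate B: set leaf[2] = 44 -> leaves = [80, 95, 44, 39]
  L0: [80, 95, 44, 39]
  L1: h(80,95)=(80*31+95)%997=581 h(44,39)=(44*31+39)%997=406 -> [581, 406]
  L2: h(581,406)=(581*31+406)%997=471 -> [471]
  root = 471 != target 145
Candidate C: set leaf[2] = 3 -> leaves = [80, 95, 3, 39]
  L0: [80, 95, 3, 39]
  L1: h(80,95)=(80*31+95)%997=581 h(3,39)=(3*31+39)%997=132 -> [581, 132]
  L2: h(581,132)=(581*31+132)%997=197 -> [197]
  root = 197 != target 145
Candidate D: set leaf[3] = 84 -> leaves = [80, 95, 20, 84]
  L0: [80, 95, 20, 84]
  L1: h(80,95)=(80*31+95)%997=581 h(20,84)=(20*31+84)%997=704 -> [581, 704]
  L2: h(581,704)=(581*31+704)%997=769 -> [769]
  root = 769 != target 145
Candidate A produces the target root.

Answer: A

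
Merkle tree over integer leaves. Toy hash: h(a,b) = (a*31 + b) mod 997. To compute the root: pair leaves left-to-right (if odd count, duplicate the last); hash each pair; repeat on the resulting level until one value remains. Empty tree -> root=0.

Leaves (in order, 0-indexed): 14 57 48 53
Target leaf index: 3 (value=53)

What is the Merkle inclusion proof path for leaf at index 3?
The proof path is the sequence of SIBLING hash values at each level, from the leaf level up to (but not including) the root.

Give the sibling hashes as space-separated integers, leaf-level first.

L0 (leaves): [14, 57, 48, 53], target index=3
L1: h(14,57)=(14*31+57)%997=491 [pair 0] h(48,53)=(48*31+53)%997=544 [pair 1] -> [491, 544]
  Sibling for proof at L0: 48
L2: h(491,544)=(491*31+544)%997=810 [pair 0] -> [810]
  Sibling for proof at L1: 491
Root: 810
Proof path (sibling hashes from leaf to root): [48, 491]

Answer: 48 491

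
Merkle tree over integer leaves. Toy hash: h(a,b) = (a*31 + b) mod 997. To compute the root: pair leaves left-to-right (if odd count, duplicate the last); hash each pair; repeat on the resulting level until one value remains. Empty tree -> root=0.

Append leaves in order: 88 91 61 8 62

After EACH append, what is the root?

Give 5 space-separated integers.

Answer: 88 825 608 555 933

Derivation:
After append 88 (leaves=[88]):
  L0: [88]
  root=88
After append 91 (leaves=[88, 91]):
  L0: [88, 91]
  L1: h(88,91)=(88*31+91)%997=825 -> [825]
  root=825
After append 61 (leaves=[88, 91, 61]):
  L0: [88, 91, 61]
  L1: h(88,91)=(88*31+91)%997=825 h(61,61)=(61*31+61)%997=955 -> [825, 955]
  L2: h(825,955)=(825*31+955)%997=608 -> [608]
  root=608
After append 8 (leaves=[88, 91, 61, 8]):
  L0: [88, 91, 61, 8]
  L1: h(88,91)=(88*31+91)%997=825 h(61,8)=(61*31+8)%997=902 -> [825, 902]
  L2: h(825,902)=(825*31+902)%997=555 -> [555]
  root=555
After append 62 (leaves=[88, 91, 61, 8, 62]):
  L0: [88, 91, 61, 8, 62]
  L1: h(88,91)=(88*31+91)%997=825 h(61,8)=(61*31+8)%997=902 h(62,62)=(62*31+62)%997=987 -> [825, 902, 987]
  L2: h(825,902)=(825*31+902)%997=555 h(987,987)=(987*31+987)%997=677 -> [555, 677]
  L3: h(555,677)=(555*31+677)%997=933 -> [933]
  root=933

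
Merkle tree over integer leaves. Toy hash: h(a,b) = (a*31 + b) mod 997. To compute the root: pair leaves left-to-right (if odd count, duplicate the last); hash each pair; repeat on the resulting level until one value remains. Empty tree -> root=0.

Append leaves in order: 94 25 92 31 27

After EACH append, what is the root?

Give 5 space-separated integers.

Answer: 94 945 335 274 250

Derivation:
After append 94 (leaves=[94]):
  L0: [94]
  root=94
After append 25 (leaves=[94, 25]):
  L0: [94, 25]
  L1: h(94,25)=(94*31+25)%997=945 -> [945]
  root=945
After append 92 (leaves=[94, 25, 92]):
  L0: [94, 25, 92]
  L1: h(94,25)=(94*31+25)%997=945 h(92,92)=(92*31+92)%997=950 -> [945, 950]
  L2: h(945,950)=(945*31+950)%997=335 -> [335]
  root=335
After append 31 (leaves=[94, 25, 92, 31]):
  L0: [94, 25, 92, 31]
  L1: h(94,25)=(94*31+25)%997=945 h(92,31)=(92*31+31)%997=889 -> [945, 889]
  L2: h(945,889)=(945*31+889)%997=274 -> [274]
  root=274
After append 27 (leaves=[94, 25, 92, 31, 27]):
  L0: [94, 25, 92, 31, 27]
  L1: h(94,25)=(94*31+25)%997=945 h(92,31)=(92*31+31)%997=889 h(27,27)=(27*31+27)%997=864 -> [945, 889, 864]
  L2: h(945,889)=(945*31+889)%997=274 h(864,864)=(864*31+864)%997=729 -> [274, 729]
  L3: h(274,729)=(274*31+729)%997=250 -> [250]
  root=250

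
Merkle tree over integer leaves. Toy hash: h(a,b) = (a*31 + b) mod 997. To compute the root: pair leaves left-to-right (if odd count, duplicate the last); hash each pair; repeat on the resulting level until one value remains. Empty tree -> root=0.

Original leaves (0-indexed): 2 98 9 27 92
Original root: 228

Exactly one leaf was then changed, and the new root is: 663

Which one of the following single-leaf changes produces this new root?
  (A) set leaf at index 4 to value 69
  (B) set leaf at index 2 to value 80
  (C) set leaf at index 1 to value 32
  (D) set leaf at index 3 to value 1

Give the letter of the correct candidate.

Original leaves: [2, 98, 9, 27, 92]
Target new root: 663
Try each candidate change and compute the resulting root:
Candidate A: set leaf[4] = 69 -> leaves = [2, 98, 9, 27, 69]
  L0: [2, 98, 9, 27, 69]
  L1: h(2,98)=(2*31+98)%997=160 h(9,27)=(9*31+27)%997=306 h(69,69)=(69*31+69)%997=214 -> [160, 306, 214]
  L2: h(160,306)=(160*31+306)%997=281 h(214,214)=(214*31+214)%997=866 -> [281, 866]
  L3: h(281,866)=(281*31+866)%997=604 -> [604]
  root = 604 != target 663
Candidate B: set leaf[2] = 80 -> leaves = [2, 98, 80, 27, 92]
  L0: [2, 98, 80, 27, 92]
  L1: h(2,98)=(2*31+98)%997=160 h(80,27)=(80*31+27)%997=513 h(92,92)=(92*31+92)%997=950 -> [160, 513, 950]
  L2: h(160,513)=(160*31+513)%997=488 h(950,950)=(950*31+950)%997=490 -> [488, 490]
  L3: h(488,490)=(488*31+490)%997=663 -> [663]
  root = 663 == target 663  ** MATCH **
Candidate C: set leaf[1] = 32 -> leaves = [2, 32, 9, 27, 92]
  L0: [2, 32, 9, 27, 92]
  L1: h(2,32)=(2*31+32)%997=94 h(9,27)=(9*31+27)%997=306 h(92,92)=(92*31+92)%997=950 -> [94, 306, 950]
  L2: h(94,306)=(94*31+306)%997=229 h(950,950)=(950*31+950)%997=490 -> [229, 490]
  L3: h(229,490)=(229*31+490)%997=610 -> [610]
  root = 610 != target 663
Candidate D: set leaf[3] = 1 -> leaves = [2, 98, 9, 1, 92]
  L0: [2, 98, 9, 1, 92]
  L1: h(2,98)=(2*31+98)%997=160 h(9,1)=(9*31+1)%997=280 h(92,92)=(92*31+92)%997=950 -> [160, 280, 950]
  L2: h(160,280)=(160*31+280)%997=255 h(950,950)=(950*31+950)%997=490 -> [255, 490]
  L3: h(255,490)=(255*31+490)%997=419 -> [419]
  root = 419 != target 663
Candidate B produces the target root.

Answer: B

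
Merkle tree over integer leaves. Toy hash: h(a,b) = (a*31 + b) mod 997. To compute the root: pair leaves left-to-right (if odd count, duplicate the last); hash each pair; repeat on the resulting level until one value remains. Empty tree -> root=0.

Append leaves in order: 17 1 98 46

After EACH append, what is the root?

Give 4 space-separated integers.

Answer: 17 528 561 509

Derivation:
After append 17 (leaves=[17]):
  L0: [17]
  root=17
After append 1 (leaves=[17, 1]):
  L0: [17, 1]
  L1: h(17,1)=(17*31+1)%997=528 -> [528]
  root=528
After append 98 (leaves=[17, 1, 98]):
  L0: [17, 1, 98]
  L1: h(17,1)=(17*31+1)%997=528 h(98,98)=(98*31+98)%997=145 -> [528, 145]
  L2: h(528,145)=(528*31+145)%997=561 -> [561]
  root=561
After append 46 (leaves=[17, 1, 98, 46]):
  L0: [17, 1, 98, 46]
  L1: h(17,1)=(17*31+1)%997=528 h(98,46)=(98*31+46)%997=93 -> [528, 93]
  L2: h(528,93)=(528*31+93)%997=509 -> [509]
  root=509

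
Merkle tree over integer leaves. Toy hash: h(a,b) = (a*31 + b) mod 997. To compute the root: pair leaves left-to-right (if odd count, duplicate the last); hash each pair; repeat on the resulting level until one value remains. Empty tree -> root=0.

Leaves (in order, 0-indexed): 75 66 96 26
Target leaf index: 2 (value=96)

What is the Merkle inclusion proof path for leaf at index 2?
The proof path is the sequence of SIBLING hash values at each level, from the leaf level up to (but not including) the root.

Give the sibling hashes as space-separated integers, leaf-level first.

Answer: 26 397

Derivation:
L0 (leaves): [75, 66, 96, 26], target index=2
L1: h(75,66)=(75*31+66)%997=397 [pair 0] h(96,26)=(96*31+26)%997=11 [pair 1] -> [397, 11]
  Sibling for proof at L0: 26
L2: h(397,11)=(397*31+11)%997=354 [pair 0] -> [354]
  Sibling for proof at L1: 397
Root: 354
Proof path (sibling hashes from leaf to root): [26, 397]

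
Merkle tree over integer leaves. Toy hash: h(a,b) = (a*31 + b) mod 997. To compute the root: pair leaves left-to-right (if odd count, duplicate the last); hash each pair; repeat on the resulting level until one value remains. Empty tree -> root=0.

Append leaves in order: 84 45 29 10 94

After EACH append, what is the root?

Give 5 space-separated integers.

After append 84 (leaves=[84]):
  L0: [84]
  root=84
After append 45 (leaves=[84, 45]):
  L0: [84, 45]
  L1: h(84,45)=(84*31+45)%997=655 -> [655]
  root=655
After append 29 (leaves=[84, 45, 29]):
  L0: [84, 45, 29]
  L1: h(84,45)=(84*31+45)%997=655 h(29,29)=(29*31+29)%997=928 -> [655, 928]
  L2: h(655,928)=(655*31+928)%997=296 -> [296]
  root=296
After append 10 (leaves=[84, 45, 29, 10]):
  L0: [84, 45, 29, 10]
  L1: h(84,45)=(84*31+45)%997=655 h(29,10)=(29*31+10)%997=909 -> [655, 909]
  L2: h(655,909)=(655*31+909)%997=277 -> [277]
  root=277
After append 94 (leaves=[84, 45, 29, 10, 94]):
  L0: [84, 45, 29, 10, 94]
  L1: h(84,45)=(84*31+45)%997=655 h(29,10)=(29*31+10)%997=909 h(94,94)=(94*31+94)%997=17 -> [655, 909, 17]
  L2: h(655,909)=(655*31+909)%997=277 h(17,17)=(17*31+17)%997=544 -> [277, 544]
  L3: h(277,544)=(277*31+544)%997=158 -> [158]
  root=158

Answer: 84 655 296 277 158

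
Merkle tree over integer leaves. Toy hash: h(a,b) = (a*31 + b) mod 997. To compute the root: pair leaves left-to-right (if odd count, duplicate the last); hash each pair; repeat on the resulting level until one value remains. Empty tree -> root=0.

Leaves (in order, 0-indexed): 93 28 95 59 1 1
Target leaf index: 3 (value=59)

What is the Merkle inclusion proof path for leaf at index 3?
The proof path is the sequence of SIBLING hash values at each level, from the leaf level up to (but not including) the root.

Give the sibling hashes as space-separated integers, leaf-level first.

L0 (leaves): [93, 28, 95, 59, 1, 1], target index=3
L1: h(93,28)=(93*31+28)%997=917 [pair 0] h(95,59)=(95*31+59)%997=13 [pair 1] h(1,1)=(1*31+1)%997=32 [pair 2] -> [917, 13, 32]
  Sibling for proof at L0: 95
L2: h(917,13)=(917*31+13)%997=524 [pair 0] h(32,32)=(32*31+32)%997=27 [pair 1] -> [524, 27]
  Sibling for proof at L1: 917
L3: h(524,27)=(524*31+27)%997=319 [pair 0] -> [319]
  Sibling for proof at L2: 27
Root: 319
Proof path (sibling hashes from leaf to root): [95, 917, 27]

Answer: 95 917 27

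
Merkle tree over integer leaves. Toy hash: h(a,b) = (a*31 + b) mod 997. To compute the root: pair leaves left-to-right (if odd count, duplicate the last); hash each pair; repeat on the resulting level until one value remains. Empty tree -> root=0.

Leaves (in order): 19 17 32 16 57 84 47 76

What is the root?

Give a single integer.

L0: [19, 17, 32, 16, 57, 84, 47, 76]
L1: h(19,17)=(19*31+17)%997=606 h(32,16)=(32*31+16)%997=11 h(57,84)=(57*31+84)%997=854 h(47,76)=(47*31+76)%997=536 -> [606, 11, 854, 536]
L2: h(606,11)=(606*31+11)%997=851 h(854,536)=(854*31+536)%997=91 -> [851, 91]
L3: h(851,91)=(851*31+91)%997=550 -> [550]

Answer: 550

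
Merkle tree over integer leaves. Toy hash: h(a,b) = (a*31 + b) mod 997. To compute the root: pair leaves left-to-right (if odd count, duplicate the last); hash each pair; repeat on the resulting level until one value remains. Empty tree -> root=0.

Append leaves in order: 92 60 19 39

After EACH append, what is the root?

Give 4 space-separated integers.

Answer: 92 918 153 173

Derivation:
After append 92 (leaves=[92]):
  L0: [92]
  root=92
After append 60 (leaves=[92, 60]):
  L0: [92, 60]
  L1: h(92,60)=(92*31+60)%997=918 -> [918]
  root=918
After append 19 (leaves=[92, 60, 19]):
  L0: [92, 60, 19]
  L1: h(92,60)=(92*31+60)%997=918 h(19,19)=(19*31+19)%997=608 -> [918, 608]
  L2: h(918,608)=(918*31+608)%997=153 -> [153]
  root=153
After append 39 (leaves=[92, 60, 19, 39]):
  L0: [92, 60, 19, 39]
  L1: h(92,60)=(92*31+60)%997=918 h(19,39)=(19*31+39)%997=628 -> [918, 628]
  L2: h(918,628)=(918*31+628)%997=173 -> [173]
  root=173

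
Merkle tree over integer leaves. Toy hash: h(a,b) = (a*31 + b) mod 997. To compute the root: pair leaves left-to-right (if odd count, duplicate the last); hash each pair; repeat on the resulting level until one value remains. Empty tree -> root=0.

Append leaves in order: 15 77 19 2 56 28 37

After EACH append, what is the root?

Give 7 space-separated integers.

Answer: 15 542 461 444 321 422 839

Derivation:
After append 15 (leaves=[15]):
  L0: [15]
  root=15
After append 77 (leaves=[15, 77]):
  L0: [15, 77]
  L1: h(15,77)=(15*31+77)%997=542 -> [542]
  root=542
After append 19 (leaves=[15, 77, 19]):
  L0: [15, 77, 19]
  L1: h(15,77)=(15*31+77)%997=542 h(19,19)=(19*31+19)%997=608 -> [542, 608]
  L2: h(542,608)=(542*31+608)%997=461 -> [461]
  root=461
After append 2 (leaves=[15, 77, 19, 2]):
  L0: [15, 77, 19, 2]
  L1: h(15,77)=(15*31+77)%997=542 h(19,2)=(19*31+2)%997=591 -> [542, 591]
  L2: h(542,591)=(542*31+591)%997=444 -> [444]
  root=444
After append 56 (leaves=[15, 77, 19, 2, 56]):
  L0: [15, 77, 19, 2, 56]
  L1: h(15,77)=(15*31+77)%997=542 h(19,2)=(19*31+2)%997=591 h(56,56)=(56*31+56)%997=795 -> [542, 591, 795]
  L2: h(542,591)=(542*31+591)%997=444 h(795,795)=(795*31+795)%997=515 -> [444, 515]
  L3: h(444,515)=(444*31+515)%997=321 -> [321]
  root=321
After append 28 (leaves=[15, 77, 19, 2, 56, 28]):
  L0: [15, 77, 19, 2, 56, 28]
  L1: h(15,77)=(15*31+77)%997=542 h(19,2)=(19*31+2)%997=591 h(56,28)=(56*31+28)%997=767 -> [542, 591, 767]
  L2: h(542,591)=(542*31+591)%997=444 h(767,767)=(767*31+767)%997=616 -> [444, 616]
  L3: h(444,616)=(444*31+616)%997=422 -> [422]
  root=422
After append 37 (leaves=[15, 77, 19, 2, 56, 28, 37]):
  L0: [15, 77, 19, 2, 56, 28, 37]
  L1: h(15,77)=(15*31+77)%997=542 h(19,2)=(19*31+2)%997=591 h(56,28)=(56*31+28)%997=767 h(37,37)=(37*31+37)%997=187 -> [542, 591, 767, 187]
  L2: h(542,591)=(542*31+591)%997=444 h(767,187)=(767*31+187)%997=36 -> [444, 36]
  L3: h(444,36)=(444*31+36)%997=839 -> [839]
  root=839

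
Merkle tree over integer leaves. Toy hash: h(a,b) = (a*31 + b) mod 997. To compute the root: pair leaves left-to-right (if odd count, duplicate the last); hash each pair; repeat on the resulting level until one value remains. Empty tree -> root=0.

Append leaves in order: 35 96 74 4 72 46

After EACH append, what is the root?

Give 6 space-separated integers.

After append 35 (leaves=[35]):
  L0: [35]
  root=35
After append 96 (leaves=[35, 96]):
  L0: [35, 96]
  L1: h(35,96)=(35*31+96)%997=184 -> [184]
  root=184
After append 74 (leaves=[35, 96, 74]):
  L0: [35, 96, 74]
  L1: h(35,96)=(35*31+96)%997=184 h(74,74)=(74*31+74)%997=374 -> [184, 374]
  L2: h(184,374)=(184*31+374)%997=96 -> [96]
  root=96
After append 4 (leaves=[35, 96, 74, 4]):
  L0: [35, 96, 74, 4]
  L1: h(35,96)=(35*31+96)%997=184 h(74,4)=(74*31+4)%997=304 -> [184, 304]
  L2: h(184,304)=(184*31+304)%997=26 -> [26]
  root=26
After append 72 (leaves=[35, 96, 74, 4, 72]):
  L0: [35, 96, 74, 4, 72]
  L1: h(35,96)=(35*31+96)%997=184 h(74,4)=(74*31+4)%997=304 h(72,72)=(72*31+72)%997=310 -> [184, 304, 310]
  L2: h(184,304)=(184*31+304)%997=26 h(310,310)=(310*31+310)%997=947 -> [26, 947]
  L3: h(26,947)=(26*31+947)%997=756 -> [756]
  root=756
After append 46 (leaves=[35, 96, 74, 4, 72, 46]):
  L0: [35, 96, 74, 4, 72, 46]
  L1: h(35,96)=(35*31+96)%997=184 h(74,4)=(74*31+4)%997=304 h(72,46)=(72*31+46)%997=284 -> [184, 304, 284]
  L2: h(184,304)=(184*31+304)%997=26 h(284,284)=(284*31+284)%997=115 -> [26, 115]
  L3: h(26,115)=(26*31+115)%997=921 -> [921]
  root=921

Answer: 35 184 96 26 756 921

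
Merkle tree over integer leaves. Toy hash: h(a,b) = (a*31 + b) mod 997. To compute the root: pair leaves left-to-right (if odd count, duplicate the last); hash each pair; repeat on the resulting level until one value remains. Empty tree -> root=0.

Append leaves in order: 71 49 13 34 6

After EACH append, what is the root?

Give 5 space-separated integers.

Answer: 71 256 376 397 505

Derivation:
After append 71 (leaves=[71]):
  L0: [71]
  root=71
After append 49 (leaves=[71, 49]):
  L0: [71, 49]
  L1: h(71,49)=(71*31+49)%997=256 -> [256]
  root=256
After append 13 (leaves=[71, 49, 13]):
  L0: [71, 49, 13]
  L1: h(71,49)=(71*31+49)%997=256 h(13,13)=(13*31+13)%997=416 -> [256, 416]
  L2: h(256,416)=(256*31+416)%997=376 -> [376]
  root=376
After append 34 (leaves=[71, 49, 13, 34]):
  L0: [71, 49, 13, 34]
  L1: h(71,49)=(71*31+49)%997=256 h(13,34)=(13*31+34)%997=437 -> [256, 437]
  L2: h(256,437)=(256*31+437)%997=397 -> [397]
  root=397
After append 6 (leaves=[71, 49, 13, 34, 6]):
  L0: [71, 49, 13, 34, 6]
  L1: h(71,49)=(71*31+49)%997=256 h(13,34)=(13*31+34)%997=437 h(6,6)=(6*31+6)%997=192 -> [256, 437, 192]
  L2: h(256,437)=(256*31+437)%997=397 h(192,192)=(192*31+192)%997=162 -> [397, 162]
  L3: h(397,162)=(397*31+162)%997=505 -> [505]
  root=505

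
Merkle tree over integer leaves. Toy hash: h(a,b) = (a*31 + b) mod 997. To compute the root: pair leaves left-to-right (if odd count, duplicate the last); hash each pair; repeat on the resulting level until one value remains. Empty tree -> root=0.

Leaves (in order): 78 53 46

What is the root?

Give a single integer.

Answer: 307

Derivation:
L0: [78, 53, 46]
L1: h(78,53)=(78*31+53)%997=477 h(46,46)=(46*31+46)%997=475 -> [477, 475]
L2: h(477,475)=(477*31+475)%997=307 -> [307]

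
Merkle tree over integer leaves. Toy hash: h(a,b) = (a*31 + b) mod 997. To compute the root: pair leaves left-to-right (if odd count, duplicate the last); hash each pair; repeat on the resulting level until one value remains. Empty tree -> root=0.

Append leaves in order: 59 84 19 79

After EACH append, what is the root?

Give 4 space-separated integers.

After append 59 (leaves=[59]):
  L0: [59]
  root=59
After append 84 (leaves=[59, 84]):
  L0: [59, 84]
  L1: h(59,84)=(59*31+84)%997=916 -> [916]
  root=916
After append 19 (leaves=[59, 84, 19]):
  L0: [59, 84, 19]
  L1: h(59,84)=(59*31+84)%997=916 h(19,19)=(19*31+19)%997=608 -> [916, 608]
  L2: h(916,608)=(916*31+608)%997=91 -> [91]
  root=91
After append 79 (leaves=[59, 84, 19, 79]):
  L0: [59, 84, 19, 79]
  L1: h(59,84)=(59*31+84)%997=916 h(19,79)=(19*31+79)%997=668 -> [916, 668]
  L2: h(916,668)=(916*31+668)%997=151 -> [151]
  root=151

Answer: 59 916 91 151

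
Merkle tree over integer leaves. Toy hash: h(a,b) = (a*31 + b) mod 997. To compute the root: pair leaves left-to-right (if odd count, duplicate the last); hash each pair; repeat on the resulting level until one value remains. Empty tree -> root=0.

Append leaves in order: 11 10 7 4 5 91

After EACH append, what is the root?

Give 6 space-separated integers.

After append 11 (leaves=[11]):
  L0: [11]
  root=11
After append 10 (leaves=[11, 10]):
  L0: [11, 10]
  L1: h(11,10)=(11*31+10)%997=351 -> [351]
  root=351
After append 7 (leaves=[11, 10, 7]):
  L0: [11, 10, 7]
  L1: h(11,10)=(11*31+10)%997=351 h(7,7)=(7*31+7)%997=224 -> [351, 224]
  L2: h(351,224)=(351*31+224)%997=138 -> [138]
  root=138
After append 4 (leaves=[11, 10, 7, 4]):
  L0: [11, 10, 7, 4]
  L1: h(11,10)=(11*31+10)%997=351 h(7,4)=(7*31+4)%997=221 -> [351, 221]
  L2: h(351,221)=(351*31+221)%997=135 -> [135]
  root=135
After append 5 (leaves=[11, 10, 7, 4, 5]):
  L0: [11, 10, 7, 4, 5]
  L1: h(11,10)=(11*31+10)%997=351 h(7,4)=(7*31+4)%997=221 h(5,5)=(5*31+5)%997=160 -> [351, 221, 160]
  L2: h(351,221)=(351*31+221)%997=135 h(160,160)=(160*31+160)%997=135 -> [135, 135]
  L3: h(135,135)=(135*31+135)%997=332 -> [332]
  root=332
After append 91 (leaves=[11, 10, 7, 4, 5, 91]):
  L0: [11, 10, 7, 4, 5, 91]
  L1: h(11,10)=(11*31+10)%997=351 h(7,4)=(7*31+4)%997=221 h(5,91)=(5*31+91)%997=246 -> [351, 221, 246]
  L2: h(351,221)=(351*31+221)%997=135 h(246,246)=(246*31+246)%997=893 -> [135, 893]
  L3: h(135,893)=(135*31+893)%997=93 -> [93]
  root=93

Answer: 11 351 138 135 332 93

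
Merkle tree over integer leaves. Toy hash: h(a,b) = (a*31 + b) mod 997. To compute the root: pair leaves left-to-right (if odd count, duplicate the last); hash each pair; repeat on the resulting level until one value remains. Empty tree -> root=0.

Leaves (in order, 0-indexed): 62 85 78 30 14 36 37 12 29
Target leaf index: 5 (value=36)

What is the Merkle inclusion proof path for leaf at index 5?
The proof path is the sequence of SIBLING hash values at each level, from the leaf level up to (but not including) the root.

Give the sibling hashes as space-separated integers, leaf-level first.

L0 (leaves): [62, 85, 78, 30, 14, 36, 37, 12, 29], target index=5
L1: h(62,85)=(62*31+85)%997=13 [pair 0] h(78,30)=(78*31+30)%997=454 [pair 1] h(14,36)=(14*31+36)%997=470 [pair 2] h(37,12)=(37*31+12)%997=162 [pair 3] h(29,29)=(29*31+29)%997=928 [pair 4] -> [13, 454, 470, 162, 928]
  Sibling for proof at L0: 14
L2: h(13,454)=(13*31+454)%997=857 [pair 0] h(470,162)=(470*31+162)%997=774 [pair 1] h(928,928)=(928*31+928)%997=783 [pair 2] -> [857, 774, 783]
  Sibling for proof at L1: 162
L3: h(857,774)=(857*31+774)%997=422 [pair 0] h(783,783)=(783*31+783)%997=131 [pair 1] -> [422, 131]
  Sibling for proof at L2: 857
L4: h(422,131)=(422*31+131)%997=252 [pair 0] -> [252]
  Sibling for proof at L3: 131
Root: 252
Proof path (sibling hashes from leaf to root): [14, 162, 857, 131]

Answer: 14 162 857 131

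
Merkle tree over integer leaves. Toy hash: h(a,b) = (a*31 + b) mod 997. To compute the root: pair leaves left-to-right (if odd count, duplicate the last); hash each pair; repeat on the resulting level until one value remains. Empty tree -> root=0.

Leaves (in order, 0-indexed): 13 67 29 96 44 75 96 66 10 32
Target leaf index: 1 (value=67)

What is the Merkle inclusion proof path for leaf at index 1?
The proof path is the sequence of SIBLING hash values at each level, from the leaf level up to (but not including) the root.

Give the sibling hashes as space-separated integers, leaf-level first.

L0 (leaves): [13, 67, 29, 96, 44, 75, 96, 66, 10, 32], target index=1
L1: h(13,67)=(13*31+67)%997=470 [pair 0] h(29,96)=(29*31+96)%997=995 [pair 1] h(44,75)=(44*31+75)%997=442 [pair 2] h(96,66)=(96*31+66)%997=51 [pair 3] h(10,32)=(10*31+32)%997=342 [pair 4] -> [470, 995, 442, 51, 342]
  Sibling for proof at L0: 13
L2: h(470,995)=(470*31+995)%997=610 [pair 0] h(442,51)=(442*31+51)%997=792 [pair 1] h(342,342)=(342*31+342)%997=974 [pair 2] -> [610, 792, 974]
  Sibling for proof at L1: 995
L3: h(610,792)=(610*31+792)%997=759 [pair 0] h(974,974)=(974*31+974)%997=261 [pair 1] -> [759, 261]
  Sibling for proof at L2: 792
L4: h(759,261)=(759*31+261)%997=859 [pair 0] -> [859]
  Sibling for proof at L3: 261
Root: 859
Proof path (sibling hashes from leaf to root): [13, 995, 792, 261]

Answer: 13 995 792 261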